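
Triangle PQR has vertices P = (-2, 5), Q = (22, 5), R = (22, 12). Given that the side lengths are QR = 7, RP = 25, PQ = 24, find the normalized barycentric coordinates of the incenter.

(1/8, 25/56, 3/7)

The incenter has barycentric coordinates proportional to the opposite side lengths: (7 : 25 : 24).
Normalizing by 7+25+24 = 56 gives (1/8, 25/56, 3/7).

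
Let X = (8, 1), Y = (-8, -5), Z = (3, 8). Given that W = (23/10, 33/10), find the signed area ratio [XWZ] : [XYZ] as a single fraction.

[XYZ] = ½·(8·(-5−8) + (-8)·(8−1) + 3·(1−(-5))) = ½·(-104 − 56 + 18) = -71.
[XWZ] = ½·(8·(33/10−8) + (23/10)·(8−1) + 3·(1−(33/10))) = ½·(-188/5 + 161/10 − 69/10) = -71/5, so the ratio is (-71/5)/(-71) = 1/5.

1/5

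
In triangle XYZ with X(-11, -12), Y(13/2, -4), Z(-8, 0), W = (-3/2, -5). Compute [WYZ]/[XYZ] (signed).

1/4

[XYZ] = ½·((-11)·(-4−0) + (13/2)·(0−(-12)) + (-8)·(-12−(-4))) = ½·(44 + 78 + 64) = 93.
[WYZ] = ½·((-3/2)·(-4−0) + (13/2)·(0−(-5)) + (-8)·(-5−(-4))) = ½·(6 + 65/2 + 8) = 93/4, so the ratio is (93/4)/93 = 1/4.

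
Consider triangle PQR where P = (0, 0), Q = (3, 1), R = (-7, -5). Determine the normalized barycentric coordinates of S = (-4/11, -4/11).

Signed area of the reference triangle: [PQR] = ½·(0·(1−(-5)) + 3·(-5−0) + (-7)·(0−1)) = ½·(0 − 15 + 7) = -4.
[SQR] = ½·((-4/11)·(1−(-5)) + 3·(-5−(-4/11)) + (-7)·(-4/11−1)) = ½·(-24/11 − 153/11 + 105/11) = -36/11, so the P-coordinate is (-36/11)/(-4) = 9/11.
[PSR] = ½·(0·(-4/11−(-5)) + (-4/11)·(-5−0) + (-7)·(0−(-4/11))) = ½·(0 + 20/11 − 28/11) = -4/11, so the Q-coordinate is 1/11.
[PQS] = ½·(0·(1−(-4/11)) + 3·(-4/11−0) + (-4/11)·(0−1)) = ½·(0 − 12/11 + 4/11) = -4/11, so the R-coordinate is 1/11.

(9/11, 1/11, 1/11)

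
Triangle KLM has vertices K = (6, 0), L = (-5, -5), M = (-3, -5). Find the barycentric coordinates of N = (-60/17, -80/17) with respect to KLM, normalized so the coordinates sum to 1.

Signed area of the reference triangle: [KLM] = ½·(6·(-5−(-5)) + (-5)·(-5−0) + (-3)·(0−(-5))) = ½·(0 + 25 − 15) = 5.
[NLM] = ½·((-60/17)·(-5−(-5)) + (-5)·(-5−(-80/17)) + (-3)·(-80/17−(-5))) = ½·(0 + 25/17 − 15/17) = 5/17, so the K-coordinate is (5/17)/5 = 1/17.
[KNM] = ½·(6·(-80/17−(-5)) + (-60/17)·(-5−0) + (-3)·(0−(-80/17))) = ½·(30/17 + 300/17 − 240/17) = 45/17, so the L-coordinate is 9/17.
[KLN] = ½·(6·(-5−(-80/17)) + (-5)·(-80/17−0) + (-60/17)·(0−(-5))) = ½·(-30/17 + 400/17 − 300/17) = 35/17, so the M-coordinate is 7/17.
Check: 1/17 + 9/17 + 7/17 = 1.

(1/17, 9/17, 7/17)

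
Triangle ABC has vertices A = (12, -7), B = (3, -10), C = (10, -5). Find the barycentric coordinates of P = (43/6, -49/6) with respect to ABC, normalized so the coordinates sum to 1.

(1/3, 1/2, 1/6)

Signed area of the reference triangle: [ABC] = ½·(12·(-10−(-5)) + 3·(-5−(-7)) + 10·(-7−(-10))) = ½·(-60 + 6 + 30) = -12.
[PBC] = ½·((43/6)·(-10−(-5)) + 3·(-5−(-49/6)) + 10·(-49/6−(-10))) = ½·(-215/6 + 19/2 + 55/3) = -4, so the A-coordinate is (-4)/(-12) = 1/3.
[APC] = ½·(12·(-49/6−(-5)) + (43/6)·(-5−(-7)) + 10·(-7−(-49/6))) = ½·(-38 + 43/3 + 35/3) = -6, so the B-coordinate is 1/2.
[ABP] = ½·(12·(-10−(-49/6)) + 3·(-49/6−(-7)) + (43/6)·(-7−(-10))) = ½·(-22 − 7/2 + 43/2) = -2, so the C-coordinate is 1/6.
Check: 1/3 + 1/2 + 1/6 = 1.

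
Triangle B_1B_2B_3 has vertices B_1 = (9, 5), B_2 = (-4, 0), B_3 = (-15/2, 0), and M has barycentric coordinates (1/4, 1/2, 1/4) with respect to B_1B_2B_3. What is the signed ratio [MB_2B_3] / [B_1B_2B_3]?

The signed ratio [MB_2B_3]/[B_1B_2B_3] equals the barycentric coordinate of M at vertex B_1, which is 1/4.

1/4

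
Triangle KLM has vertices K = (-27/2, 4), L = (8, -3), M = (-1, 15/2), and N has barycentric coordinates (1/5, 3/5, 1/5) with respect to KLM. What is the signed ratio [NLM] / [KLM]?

The signed ratio [NLM]/[KLM] equals the barycentric coordinate of N at vertex K, which is 1/5.

1/5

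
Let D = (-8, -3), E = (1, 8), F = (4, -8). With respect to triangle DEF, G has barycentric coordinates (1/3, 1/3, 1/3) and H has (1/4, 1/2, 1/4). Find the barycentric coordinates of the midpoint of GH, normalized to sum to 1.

Since both coordinate triples sum to 1, the midpoint's barycentrics are the componentwise average.
(1/3+1/4)/2 = 7/24; similarly 5/12 and 7/24.

(7/24, 5/12, 7/24)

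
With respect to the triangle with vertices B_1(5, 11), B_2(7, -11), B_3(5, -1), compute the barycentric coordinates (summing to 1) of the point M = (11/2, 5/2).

Signed area of the reference triangle: [B_1B_2B_3] = ½·(5·(-11−(-1)) + 7·(-1−11) + 5·(11−(-11))) = ½·(-50 − 84 + 110) = -12.
[MB_2B_3] = ½·((11/2)·(-11−(-1)) + 7·(-1−(5/2)) + 5·(5/2−(-11))) = ½·(-55 − 49/2 + 135/2) = -6, so the B_1-coordinate is (-6)/(-12) = 1/2.
[B_1MB_3] = ½·(5·(5/2−(-1)) + (11/2)·(-1−11) + 5·(11−(5/2))) = ½·(35/2 − 66 + 85/2) = -3, so the B_2-coordinate is 1/4.
[B_1B_2M] = ½·(5·(-11−(5/2)) + 7·(5/2−11) + (11/2)·(11−(-11))) = ½·(-135/2 − 119/2 + 121) = -3, so the B_3-coordinate is 1/4.

(1/2, 1/4, 1/4)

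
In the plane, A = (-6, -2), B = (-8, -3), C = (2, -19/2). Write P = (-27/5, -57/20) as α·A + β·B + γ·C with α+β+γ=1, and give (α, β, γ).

(4/5, 1/10, 1/10)

Signed area of the reference triangle: [ABC] = ½·((-6)·(-3−(-19/2)) + (-8)·(-19/2−(-2)) + 2·(-2−(-3))) = ½·(-39 + 60 + 2) = 23/2.
[PBC] = ½·((-27/5)·(-3−(-19/2)) + (-8)·(-19/2−(-57/20)) + 2·(-57/20−(-3))) = ½·(-351/10 + 266/5 + 3/10) = 46/5, so the A-coordinate is (46/5)/(23/2) = 4/5.
[APC] = ½·((-6)·(-57/20−(-19/2)) + (-27/5)·(-19/2−(-2)) + 2·(-2−(-57/20))) = ½·(-399/10 + 81/2 + 17/10) = 23/20, so the B-coordinate is 1/10.
[ABP] = ½·((-6)·(-3−(-57/20)) + (-8)·(-57/20−(-2)) + (-27/5)·(-2−(-3))) = ½·(9/10 + 34/5 − 27/5) = 23/20, so the C-coordinate is 1/10.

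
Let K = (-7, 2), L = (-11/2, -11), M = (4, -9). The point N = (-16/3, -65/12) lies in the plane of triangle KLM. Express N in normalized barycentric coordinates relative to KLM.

Signed area of the reference triangle: [KLM] = ½·((-7)·(-11−(-9)) + (-11/2)·(-9−2) + 4·(2−(-11))) = ½·(14 + 121/2 + 52) = 253/4.
[NLM] = ½·((-16/3)·(-11−(-9)) + (-11/2)·(-9−(-65/12)) + 4·(-65/12−(-11))) = ½·(32/3 + 473/24 + 67/3) = 1265/48, so the K-coordinate is (1265/48)/(253/4) = 5/12.
[KNM] = ½·((-7)·(-65/12−(-9)) + (-16/3)·(-9−2) + 4·(2−(-65/12))) = ½·(-301/12 + 176/3 + 89/3) = 253/8, so the L-coordinate is 1/2.
[KLN] = ½·((-7)·(-11−(-65/12)) + (-11/2)·(-65/12−2) + (-16/3)·(2−(-11))) = ½·(469/12 + 979/24 − 208/3) = 253/48, so the M-coordinate is 1/12.
Check: 5/12 + 1/2 + 1/12 = 1.

(5/12, 1/2, 1/12)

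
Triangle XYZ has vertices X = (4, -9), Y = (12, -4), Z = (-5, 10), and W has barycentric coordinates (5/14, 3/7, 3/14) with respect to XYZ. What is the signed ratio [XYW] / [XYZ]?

3/14

The signed ratio [XYW]/[XYZ] equals the barycentric coordinate of W at vertex Z, which is 3/14.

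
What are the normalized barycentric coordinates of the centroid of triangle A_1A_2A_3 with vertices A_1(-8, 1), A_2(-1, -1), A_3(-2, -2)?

(1/3, 1/3, 1/3)

The centroid is the average of the vertices, so each weight is 1/3.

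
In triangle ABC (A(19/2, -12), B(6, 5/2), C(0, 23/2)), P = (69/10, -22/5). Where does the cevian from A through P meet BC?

Barycentric coordinates of P with respect to ABC: (3/5, 1/5, 1/5).
On side BC the A-coordinate is zero; dropping P's A-weight 3/5 and renormalizing the remaining 1/5 : 1/5 gives weights 1/2, 1/2 on B, C.
Q = (1/2)·(6, 5/2) + (1/2)·(0, 23/2) = (3, 7).

(3, 7)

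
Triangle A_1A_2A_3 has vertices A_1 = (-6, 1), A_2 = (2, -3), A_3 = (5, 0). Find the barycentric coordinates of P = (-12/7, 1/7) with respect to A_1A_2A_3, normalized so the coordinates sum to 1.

(4/7, 1/7, 2/7)

Signed area of the reference triangle: [A_1A_2A_3] = ½·((-6)·(-3−0) + 2·(0−1) + 5·(1−(-3))) = ½·(18 − 2 + 20) = 18.
[PA_2A_3] = ½·((-12/7)·(-3−0) + 2·(0−(1/7)) + 5·(1/7−(-3))) = ½·(36/7 − 2/7 + 110/7) = 72/7, so the A_1-coordinate is (72/7)/18 = 4/7.
[A_1PA_3] = ½·((-6)·(1/7−0) + (-12/7)·(0−1) + 5·(1−(1/7))) = ½·(-6/7 + 12/7 + 30/7) = 18/7, so the A_2-coordinate is 1/7.
[A_1A_2P] = ½·((-6)·(-3−(1/7)) + 2·(1/7−1) + (-12/7)·(1−(-3))) = ½·(132/7 − 12/7 − 48/7) = 36/7, so the A_3-coordinate is 2/7.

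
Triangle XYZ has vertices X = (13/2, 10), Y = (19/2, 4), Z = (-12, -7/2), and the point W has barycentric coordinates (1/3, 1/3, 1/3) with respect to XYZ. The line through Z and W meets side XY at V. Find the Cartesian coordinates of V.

Line ZW meets XY where the Z-coordinate vanishes; zeroing W's Z-weight and renormalizing leaves X, Y-weights 1/3 : 1/3 → (1/2, 1/2).
So V = (1/2)·X + (1/2)·Y = (8, 7).

(8, 7)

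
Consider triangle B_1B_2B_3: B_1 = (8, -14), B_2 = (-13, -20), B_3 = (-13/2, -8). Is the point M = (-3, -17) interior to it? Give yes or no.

yes

Barycentric coordinates of M: (67/142, 73/142, 1/71).
The three coordinates are positive, positive, positive; a point is interior exactly when all three are positive.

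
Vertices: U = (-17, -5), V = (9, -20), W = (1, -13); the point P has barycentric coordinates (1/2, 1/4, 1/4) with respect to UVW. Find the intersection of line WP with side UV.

(-25/3, -10)

Line WP meets UV where the W-coordinate vanishes; zeroing P's W-weight and renormalizing leaves U, V-weights 1/2 : 1/4 → (2/3, 1/3).
So Q = (2/3)·U + (1/3)·V = (-25/3, -10).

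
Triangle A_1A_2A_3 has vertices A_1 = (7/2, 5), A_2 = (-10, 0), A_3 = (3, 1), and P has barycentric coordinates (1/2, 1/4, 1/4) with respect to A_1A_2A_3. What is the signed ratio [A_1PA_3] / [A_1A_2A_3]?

The signed ratio [A_1PA_3]/[A_1A_2A_3] equals the barycentric coordinate of P at vertex A_2, which is 1/4.

1/4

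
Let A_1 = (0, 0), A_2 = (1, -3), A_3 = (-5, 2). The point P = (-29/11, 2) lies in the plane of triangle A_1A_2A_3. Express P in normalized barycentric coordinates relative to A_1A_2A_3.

Signed area of the reference triangle: [A_1A_2A_3] = ½·(0·(-3−2) + 1·(2−0) + (-5)·(0−(-3))) = ½·(0 + 2 − 15) = -13/2.
[PA_2A_3] = ½·((-29/11)·(-3−2) + 1·(2−2) + (-5)·(2−(-3))) = ½·(145/11 + 0 − 25) = -65/11, so the A_1-coordinate is (-65/11)/(-13/2) = 10/11.
[A_1PA_3] = ½·(0·(2−2) + (-29/11)·(2−0) + (-5)·(0−2)) = ½·(0 − 58/11 + 10) = 26/11, so the A_2-coordinate is -4/11.
[A_1A_2P] = ½·(0·(-3−2) + 1·(2−0) + (-29/11)·(0−(-3))) = ½·(0 + 2 − 87/11) = -65/22, so the A_3-coordinate is 5/11.

(10/11, -4/11, 5/11)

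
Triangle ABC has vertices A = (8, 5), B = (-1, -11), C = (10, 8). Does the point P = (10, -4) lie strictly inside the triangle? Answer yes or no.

no

Barycentric coordinates of P: (-132/5, 24/5, 113/5).
The three coordinates are negative, positive, positive; a point is interior exactly when all three are positive.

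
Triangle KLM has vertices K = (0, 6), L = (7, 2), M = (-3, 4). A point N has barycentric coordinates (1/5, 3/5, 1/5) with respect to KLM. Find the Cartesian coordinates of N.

N = (1/5)·K + (3/5)·L + (1/5)·M.
x-coordinate: (1/5)·0 + (3/5)·7 + (1/5)·(-3) = 18/5.
y-coordinate: (1/5)·6 + (3/5)·2 + (1/5)·4 = 16/5.

(18/5, 16/5)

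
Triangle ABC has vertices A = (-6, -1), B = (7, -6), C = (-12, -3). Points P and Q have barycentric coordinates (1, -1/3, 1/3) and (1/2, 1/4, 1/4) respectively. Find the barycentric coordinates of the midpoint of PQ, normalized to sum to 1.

Since both coordinate triples sum to 1, the midpoint's barycentrics are the componentwise average.
(1+1/2)/2 = 3/4; similarly -1/24 and 7/24.

(3/4, -1/24, 7/24)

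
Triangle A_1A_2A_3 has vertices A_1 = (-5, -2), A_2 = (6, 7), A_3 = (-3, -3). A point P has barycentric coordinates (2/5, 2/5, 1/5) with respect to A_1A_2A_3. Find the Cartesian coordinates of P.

P = (2/5)·A_1 + (2/5)·A_2 + (1/5)·A_3.
x-coordinate: (2/5)·(-5) + (2/5)·6 + (1/5)·(-3) = -1/5.
y-coordinate: (2/5)·(-2) + (2/5)·7 + (1/5)·(-3) = 7/5.

(-1/5, 7/5)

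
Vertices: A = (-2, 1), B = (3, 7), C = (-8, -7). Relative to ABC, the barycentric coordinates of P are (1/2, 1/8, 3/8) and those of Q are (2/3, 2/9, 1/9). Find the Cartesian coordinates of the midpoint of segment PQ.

Barycentric coordinates of the midpoint are the average: (7/12, 25/144, 35/144).
Converting: (7/12)·A + (25/144)·B + (35/144)·C = (-373/144, 7/72).

(-373/144, 7/72)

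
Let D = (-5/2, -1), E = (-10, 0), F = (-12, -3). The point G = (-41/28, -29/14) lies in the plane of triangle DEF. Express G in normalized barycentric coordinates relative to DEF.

(17/14, -1/2, 2/7)

Signed area of the reference triangle: [DEF] = ½·((-5/2)·(0−(-3)) + (-10)·(-3−(-1)) + (-12)·(-1−0)) = ½·(-15/2 + 20 + 12) = 49/4.
[GEF] = ½·((-41/28)·(0−(-3)) + (-10)·(-3−(-29/14)) + (-12)·(-29/14−0)) = ½·(-123/28 + 65/7 + 174/7) = 119/8, so the D-coordinate is (119/8)/(49/4) = 17/14.
[DGF] = ½·((-5/2)·(-29/14−(-3)) + (-41/28)·(-3−(-1)) + (-12)·(-1−(-29/14))) = ½·(-65/28 + 41/14 − 90/7) = -49/8, so the E-coordinate is -1/2.
[DEG] = ½·((-5/2)·(0−(-29/14)) + (-10)·(-29/14−(-1)) + (-41/28)·(-1−0)) = ½·(-145/28 + 75/7 + 41/28) = 7/2, so the F-coordinate is 2/7.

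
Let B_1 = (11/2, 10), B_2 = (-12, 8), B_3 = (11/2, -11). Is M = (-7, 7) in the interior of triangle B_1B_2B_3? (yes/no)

Barycentric coordinates of M: (31/147, 5/7, 11/147).
The three coordinates are positive, positive, positive; a point is interior exactly when all three are positive.

yes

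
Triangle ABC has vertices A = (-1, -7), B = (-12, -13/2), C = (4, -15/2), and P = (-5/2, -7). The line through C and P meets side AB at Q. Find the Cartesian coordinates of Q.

Barycentric coordinates of P with respect to ABC: (1/2, 1/4, 1/4).
On side AB the C-coordinate is zero; dropping P's C-weight 1/4 and renormalizing the remaining 1/2 : 1/4 gives weights 2/3, 1/3 on A, B.
Q = (2/3)·(-1, -7) + (1/3)·(-12, -13/2) = (-14/3, -41/6).

(-14/3, -41/6)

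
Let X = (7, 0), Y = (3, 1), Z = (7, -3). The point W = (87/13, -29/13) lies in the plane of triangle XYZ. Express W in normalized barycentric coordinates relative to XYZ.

(2/13, 1/13, 10/13)

Signed area of the reference triangle: [XYZ] = ½·(7·(1−(-3)) + 3·(-3−0) + 7·(0−1)) = ½·(28 − 9 − 7) = 6.
[WYZ] = ½·((87/13)·(1−(-3)) + 3·(-3−(-29/13)) + 7·(-29/13−1)) = ½·(348/13 − 30/13 − 294/13) = 12/13, so the X-coordinate is (12/13)/6 = 2/13.
[XWZ] = ½·(7·(-29/13−(-3)) + (87/13)·(-3−0) + 7·(0−(-29/13))) = ½·(70/13 − 261/13 + 203/13) = 6/13, so the Y-coordinate is 1/13.
[XYW] = ½·(7·(1−(-29/13)) + 3·(-29/13−0) + (87/13)·(0−1)) = ½·(294/13 − 87/13 − 87/13) = 60/13, so the Z-coordinate is 10/13.
Check: 2/13 + 1/13 + 10/13 = 1.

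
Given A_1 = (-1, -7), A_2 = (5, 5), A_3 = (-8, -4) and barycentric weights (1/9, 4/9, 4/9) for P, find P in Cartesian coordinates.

P = (1/9)·A_1 + (4/9)·A_2 + (4/9)·A_3.
x-coordinate: (1/9)·(-1) + (4/9)·5 + (4/9)·(-8) = -13/9.
y-coordinate: (1/9)·(-7) + (4/9)·5 + (4/9)·(-4) = -1/3.

(-13/9, -1/3)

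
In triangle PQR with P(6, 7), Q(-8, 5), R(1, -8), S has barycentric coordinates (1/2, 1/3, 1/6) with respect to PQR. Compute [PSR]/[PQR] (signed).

The signed ratio [PSR]/[PQR] equals the barycentric coordinate of S at vertex Q, which is 1/3.

1/3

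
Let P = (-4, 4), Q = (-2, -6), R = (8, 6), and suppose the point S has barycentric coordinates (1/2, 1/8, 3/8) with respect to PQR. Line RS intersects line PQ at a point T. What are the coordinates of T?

(-18/5, 2)

Line RS meets PQ where the R-coordinate vanishes; zeroing S's R-weight and renormalizing leaves P, Q-weights 1/2 : 1/8 → (4/5, 1/5).
So T = (4/5)·P + (1/5)·Q = (-18/5, 2).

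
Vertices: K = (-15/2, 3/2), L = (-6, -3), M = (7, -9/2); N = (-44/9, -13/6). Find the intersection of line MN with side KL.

Barycentric coordinates of N with respect to KLM: (2/9, 2/3, 1/9).
On side KL the M-coordinate is zero; dropping N's M-weight 1/9 and renormalizing the remaining 2/9 : 2/3 gives weights 1/4, 3/4 on K, L.
J = (1/4)·(-15/2, 3/2) + (3/4)·(-6, -3) = (-51/8, -15/8).

(-51/8, -15/8)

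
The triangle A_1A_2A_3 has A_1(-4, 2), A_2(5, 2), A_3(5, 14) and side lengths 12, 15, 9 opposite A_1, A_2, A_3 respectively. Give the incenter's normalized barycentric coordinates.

(1/3, 5/12, 1/4)

The incenter has barycentric coordinates proportional to the opposite side lengths: (12 : 15 : 9).
Normalizing by 12+15+9 = 36 gives (1/3, 5/12, 1/4).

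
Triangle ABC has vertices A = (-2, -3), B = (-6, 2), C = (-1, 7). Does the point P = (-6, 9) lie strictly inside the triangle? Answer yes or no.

no

Barycentric coordinates of P: (-7/9, 52/45, 28/45).
The three coordinates are negative, positive, positive; a point is interior exactly when all three are positive.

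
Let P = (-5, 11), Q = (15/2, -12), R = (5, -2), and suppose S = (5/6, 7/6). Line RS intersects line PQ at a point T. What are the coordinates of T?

Barycentric coordinates of S with respect to PQR: (1/2, 1/3, 1/6).
On side PQ the R-coordinate is zero; dropping S's R-weight 1/6 and renormalizing the remaining 1/2 : 1/3 gives weights 3/5, 2/5 on P, Q.
T = (3/5)·(-5, 11) + (2/5)·(15/2, -12) = (0, 9/5).

(0, 9/5)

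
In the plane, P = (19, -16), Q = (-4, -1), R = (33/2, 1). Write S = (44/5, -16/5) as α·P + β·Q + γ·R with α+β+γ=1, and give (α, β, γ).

(1/5, 2/5, 2/5)

Signed area of the reference triangle: [PQR] = ½·(19·(-1−1) + (-4)·(1−(-16)) + (33/2)·(-16−(-1))) = ½·(-38 − 68 − 495/2) = -707/4.
[SQR] = ½·((44/5)·(-1−1) + (-4)·(1−(-16/5)) + (33/2)·(-16/5−(-1))) = ½·(-88/5 − 84/5 − 363/10) = -707/20, so the P-coordinate is (-707/20)/(-707/4) = 1/5.
[PSR] = ½·(19·(-16/5−1) + (44/5)·(1−(-16)) + (33/2)·(-16−(-16/5))) = ½·(-399/5 + 748/5 − 1056/5) = -707/10, so the Q-coordinate is 2/5.
[PQS] = ½·(19·(-1−(-16/5)) + (-4)·(-16/5−(-16)) + (44/5)·(-16−(-1))) = ½·(209/5 − 256/5 − 132) = -707/10, so the R-coordinate is 2/5.
Check: 1/5 + 2/5 + 2/5 = 1.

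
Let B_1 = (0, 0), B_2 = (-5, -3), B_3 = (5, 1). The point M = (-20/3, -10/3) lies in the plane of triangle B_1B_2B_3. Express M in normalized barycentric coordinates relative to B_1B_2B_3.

Signed area of the reference triangle: [B_1B_2B_3] = ½·(0·(-3−1) + (-5)·(1−0) + 5·(0−(-3))) = ½·(0 − 5 + 15) = 5.
[MB_2B_3] = ½·((-20/3)·(-3−1) + (-5)·(1−(-10/3)) + 5·(-10/3−(-3))) = ½·(80/3 − 65/3 − 5/3) = 5/3, so the B_1-coordinate is (5/3)/5 = 1/3.
[B_1MB_3] = ½·(0·(-10/3−1) + (-20/3)·(1−0) + 5·(0−(-10/3))) = ½·(0 − 20/3 + 50/3) = 5, so the B_2-coordinate is 1.
[B_1B_2M] = ½·(0·(-3−(-10/3)) + (-5)·(-10/3−0) + (-20/3)·(0−(-3))) = ½·(0 + 50/3 − 20) = -5/3, so the B_3-coordinate is -1/3.

(1/3, 1, -1/3)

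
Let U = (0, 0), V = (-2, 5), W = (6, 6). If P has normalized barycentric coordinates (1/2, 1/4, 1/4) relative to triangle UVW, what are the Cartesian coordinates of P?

P = (1/2)·U + (1/4)·V + (1/4)·W.
x-coordinate: (1/2)·0 + (1/4)·(-2) + (1/4)·6 = 1.
y-coordinate: (1/2)·0 + (1/4)·5 + (1/4)·6 = 11/4.

(1, 11/4)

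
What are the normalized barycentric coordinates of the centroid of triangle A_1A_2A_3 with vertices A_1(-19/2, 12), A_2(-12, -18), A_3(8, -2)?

The centroid is the average of the vertices, so each weight is 1/3.

(1/3, 1/3, 1/3)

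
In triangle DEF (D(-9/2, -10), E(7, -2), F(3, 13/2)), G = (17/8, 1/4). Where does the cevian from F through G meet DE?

Barycentric coordinates of G with respect to DEF: (1/4, 1/4, 1/2).
On side DE the F-coordinate is zero; dropping G's F-weight 1/2 and renormalizing the remaining 1/4 : 1/4 gives weights 1/2, 1/2 on D, E.
H = (1/2)·(-9/2, -10) + (1/2)·(7, -2) = (5/4, -6).

(5/4, -6)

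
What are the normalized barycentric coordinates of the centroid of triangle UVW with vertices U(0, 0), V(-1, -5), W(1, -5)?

The centroid is the average of the vertices, so each weight is 1/3.

(1/3, 1/3, 1/3)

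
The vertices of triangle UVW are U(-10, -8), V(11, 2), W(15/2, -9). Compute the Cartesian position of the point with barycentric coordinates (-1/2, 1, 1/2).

(79/4, 3/2)

P = (-1/2)·U + 1·V + (1/2)·W.
x-coordinate: (-1/2)·(-10) + 1·11 + (1/2)·(15/2) = 79/4.
y-coordinate: (-1/2)·(-8) + 1·2 + (1/2)·(-9) = 3/2.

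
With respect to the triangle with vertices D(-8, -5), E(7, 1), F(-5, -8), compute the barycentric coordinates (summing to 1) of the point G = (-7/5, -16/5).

(2/5, 2/5, 1/5)

Signed area of the reference triangle: [DEF] = ½·((-8)·(1−(-8)) + 7·(-8−(-5)) + (-5)·(-5−1)) = ½·(-72 − 21 + 30) = -63/2.
[GEF] = ½·((-7/5)·(1−(-8)) + 7·(-8−(-16/5)) + (-5)·(-16/5−1)) = ½·(-63/5 − 168/5 + 21) = -63/5, so the D-coordinate is (-63/5)/(-63/2) = 2/5.
[DGF] = ½·((-8)·(-16/5−(-8)) + (-7/5)·(-8−(-5)) + (-5)·(-5−(-16/5))) = ½·(-192/5 + 21/5 + 9) = -63/5, so the E-coordinate is 2/5.
[DEG] = ½·((-8)·(1−(-16/5)) + 7·(-16/5−(-5)) + (-7/5)·(-5−1)) = ½·(-168/5 + 63/5 + 42/5) = -63/10, so the F-coordinate is 1/5.
Check: 2/5 + 2/5 + 1/5 = 1.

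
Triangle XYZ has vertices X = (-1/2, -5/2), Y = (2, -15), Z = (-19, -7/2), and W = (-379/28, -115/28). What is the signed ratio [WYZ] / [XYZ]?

[XYZ] = ½·((-1/2)·(-15−(-7/2)) + 2·(-7/2−(-5/2)) + (-19)·(-5/2−(-15))) = ½·(23/4 − 2 − 475/2) = -935/8.
[WYZ] = ½·((-379/28)·(-15−(-7/2)) + 2·(-7/2−(-115/28)) + (-19)·(-115/28−(-15))) = ½·(8717/56 + 17/14 − 5795/28) = -2805/112, so the ratio is (-2805/112)/(-935/8) = 3/14.

3/14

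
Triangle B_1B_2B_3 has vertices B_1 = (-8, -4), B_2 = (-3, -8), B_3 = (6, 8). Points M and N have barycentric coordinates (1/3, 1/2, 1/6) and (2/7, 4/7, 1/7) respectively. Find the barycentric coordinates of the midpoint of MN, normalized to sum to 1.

Since both coordinate triples sum to 1, the midpoint's barycentrics are the componentwise average.
(1/3+2/7)/2 = 13/42; similarly 15/28 and 13/84.

(13/42, 15/28, 13/84)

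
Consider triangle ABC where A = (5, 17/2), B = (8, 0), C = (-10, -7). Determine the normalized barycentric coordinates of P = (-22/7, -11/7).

(2/7, 1/7, 4/7)

Signed area of the reference triangle: [ABC] = ½·(5·(0−(-7)) + 8·(-7−(17/2)) + (-10)·(17/2−0)) = ½·(35 − 124 − 85) = -87.
[PBC] = ½·((-22/7)·(0−(-7)) + 8·(-7−(-11/7)) + (-10)·(-11/7−0)) = ½·(-22 − 304/7 + 110/7) = -174/7, so the A-coordinate is (-174/7)/(-87) = 2/7.
[APC] = ½·(5·(-11/7−(-7)) + (-22/7)·(-7−(17/2)) + (-10)·(17/2−(-11/7))) = ½·(190/7 + 341/7 − 705/7) = -87/7, so the B-coordinate is 1/7.
[ABP] = ½·(5·(0−(-11/7)) + 8·(-11/7−(17/2)) + (-22/7)·(17/2−0)) = ½·(55/7 − 564/7 − 187/7) = -348/7, so the C-coordinate is 4/7.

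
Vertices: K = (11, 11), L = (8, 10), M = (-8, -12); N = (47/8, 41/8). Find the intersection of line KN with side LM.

Barycentric coordinates of N with respect to KLM: (5/8, 1/8, 1/4).
On side LM the K-coordinate is zero; dropping N's K-weight 5/8 and renormalizing the remaining 1/8 : 1/4 gives weights 1/3, 2/3 on L, M.
J = (1/3)·(8, 10) + (2/3)·(-8, -12) = (-8/3, -14/3).

(-8/3, -14/3)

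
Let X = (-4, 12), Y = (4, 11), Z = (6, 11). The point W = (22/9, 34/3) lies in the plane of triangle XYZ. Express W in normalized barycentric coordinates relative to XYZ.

(1/3, 1/9, 5/9)

Signed area of the reference triangle: [XYZ] = ½·((-4)·(11−11) + 4·(11−12) + 6·(12−11)) = ½·(0 − 4 + 6) = 1.
[WYZ] = ½·((22/9)·(11−11) + 4·(11−(34/3)) + 6·(34/3−11)) = ½·(0 − 4/3 + 2) = 1/3, so the X-coordinate is (1/3)/1 = 1/3.
[XWZ] = ½·((-4)·(34/3−11) + (22/9)·(11−12) + 6·(12−(34/3))) = ½·(-4/3 − 22/9 + 4) = 1/9, so the Y-coordinate is 1/9.
[XYW] = ½·((-4)·(11−(34/3)) + 4·(34/3−12) + (22/9)·(12−11)) = ½·(4/3 − 8/3 + 22/9) = 5/9, so the Z-coordinate is 5/9.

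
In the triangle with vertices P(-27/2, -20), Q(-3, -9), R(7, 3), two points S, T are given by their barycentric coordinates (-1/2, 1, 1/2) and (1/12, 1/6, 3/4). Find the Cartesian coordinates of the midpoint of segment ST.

Barycentric coordinates of the midpoint are the average: (-5/24, 7/12, 5/8).
Converting: (-5/24)·P + (7/12)·Q + (5/8)·R = (87/16, 19/24).

(87/16, 19/24)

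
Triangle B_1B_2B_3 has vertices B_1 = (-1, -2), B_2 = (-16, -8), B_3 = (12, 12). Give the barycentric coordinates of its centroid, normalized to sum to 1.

The centroid is the average of the vertices, so each weight is 1/3.

(1/3, 1/3, 1/3)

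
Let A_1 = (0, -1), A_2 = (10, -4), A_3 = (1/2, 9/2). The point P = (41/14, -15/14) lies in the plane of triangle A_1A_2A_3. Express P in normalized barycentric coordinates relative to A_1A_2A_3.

(4/7, 2/7, 1/7)

Signed area of the reference triangle: [A_1A_2A_3] = ½·(0·(-4−(9/2)) + 10·(9/2−(-1)) + (1/2)·(-1−(-4))) = ½·(0 + 55 + 3/2) = 113/4.
[PA_2A_3] = ½·((41/14)·(-4−(9/2)) + 10·(9/2−(-15/14)) + (1/2)·(-15/14−(-4))) = ½·(-697/28 + 390/7 + 41/28) = 113/7, so the A_1-coordinate is (113/7)/(113/4) = 4/7.
[A_1PA_3] = ½·(0·(-15/14−(9/2)) + (41/14)·(9/2−(-1)) + (1/2)·(-1−(-15/14))) = ½·(0 + 451/28 + 1/28) = 113/14, so the A_2-coordinate is 2/7.
[A_1A_2P] = ½·(0·(-4−(-15/14)) + 10·(-15/14−(-1)) + (41/14)·(-1−(-4))) = ½·(0 − 5/7 + 123/14) = 113/28, so the A_3-coordinate is 1/7.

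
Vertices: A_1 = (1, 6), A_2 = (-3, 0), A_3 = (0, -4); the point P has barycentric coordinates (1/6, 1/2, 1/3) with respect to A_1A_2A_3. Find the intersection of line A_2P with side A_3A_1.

(1/3, -2/3)

Line A_2P meets A_3A_1 where the A_2-coordinate vanishes; zeroing P's A_2-weight and renormalizing leaves A_3, A_1-weights 1/3 : 1/6 → (2/3, 1/3).
So Q = (2/3)·A_3 + (1/3)·A_1 = (1/3, -2/3).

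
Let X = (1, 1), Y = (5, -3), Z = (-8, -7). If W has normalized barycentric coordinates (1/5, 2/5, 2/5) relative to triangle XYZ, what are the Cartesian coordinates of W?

W = (1/5)·X + (2/5)·Y + (2/5)·Z.
x-coordinate: (1/5)·1 + (2/5)·5 + (2/5)·(-8) = -1.
y-coordinate: (1/5)·1 + (2/5)·(-3) + (2/5)·(-7) = -19/5.

(-1, -19/5)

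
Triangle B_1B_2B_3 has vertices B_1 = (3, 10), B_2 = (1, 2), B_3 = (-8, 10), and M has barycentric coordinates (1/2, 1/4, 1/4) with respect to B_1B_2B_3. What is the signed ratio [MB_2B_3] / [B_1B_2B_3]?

The signed ratio [MB_2B_3]/[B_1B_2B_3] equals the barycentric coordinate of M at vertex B_1, which is 1/2.

1/2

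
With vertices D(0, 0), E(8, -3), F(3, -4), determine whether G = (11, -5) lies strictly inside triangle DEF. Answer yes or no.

Barycentric coordinates of G: (-13/23, 29/23, 7/23).
The three coordinates are negative, positive, positive; a point is interior exactly when all three are positive.

no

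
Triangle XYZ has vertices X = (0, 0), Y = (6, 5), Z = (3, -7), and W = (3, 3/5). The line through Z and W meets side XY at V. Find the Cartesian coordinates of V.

(3, 5/2)

Barycentric coordinates of W with respect to XYZ: (2/5, 2/5, 1/5).
On side XY the Z-coordinate is zero; dropping W's Z-weight 1/5 and renormalizing the remaining 2/5 : 2/5 gives weights 1/2, 1/2 on X, Y.
V = (1/2)·(0, 0) + (1/2)·(6, 5) = (3, 5/2).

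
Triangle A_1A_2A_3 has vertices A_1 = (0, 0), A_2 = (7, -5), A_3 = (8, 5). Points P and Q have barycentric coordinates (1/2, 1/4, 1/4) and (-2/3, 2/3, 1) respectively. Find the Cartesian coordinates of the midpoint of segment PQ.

(197/24, 5/6)

Barycentric coordinates of the midpoint are the average: (-1/12, 11/24, 5/8).
Converting: (-1/12)·A_1 + (11/24)·A_2 + (5/8)·A_3 = (197/24, 5/6).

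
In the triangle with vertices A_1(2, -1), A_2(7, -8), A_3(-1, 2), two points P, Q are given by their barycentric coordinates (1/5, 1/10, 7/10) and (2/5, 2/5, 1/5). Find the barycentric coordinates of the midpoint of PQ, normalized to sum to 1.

Since both coordinate triples sum to 1, the midpoint's barycentrics are the componentwise average.
(1/5+2/5)/2 = 3/10; similarly 1/4 and 9/20.

(3/10, 1/4, 9/20)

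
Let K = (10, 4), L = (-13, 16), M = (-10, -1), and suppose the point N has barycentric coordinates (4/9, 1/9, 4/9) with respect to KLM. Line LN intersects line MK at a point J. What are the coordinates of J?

Line LN meets MK where the L-coordinate vanishes; zeroing N's L-weight and renormalizing leaves M, K-weights 4/9 : 4/9 → (1/2, 1/2).
So J = (1/2)·M + (1/2)·K = (0, 3/2).

(0, 3/2)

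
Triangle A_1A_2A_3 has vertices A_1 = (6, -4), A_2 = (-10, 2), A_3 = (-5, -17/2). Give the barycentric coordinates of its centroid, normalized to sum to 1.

The centroid is the average of the vertices, so each weight is 1/3.

(1/3, 1/3, 1/3)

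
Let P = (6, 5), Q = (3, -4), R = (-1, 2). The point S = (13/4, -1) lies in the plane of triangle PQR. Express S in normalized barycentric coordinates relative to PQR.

Signed area of the reference triangle: [PQR] = ½·(6·(-4−2) + 3·(2−5) + (-1)·(5−(-4))) = ½·(-36 − 9 − 9) = -27.
[SQR] = ½·((13/4)·(-4−2) + 3·(2−(-1)) + (-1)·(-1−(-4))) = ½·(-39/2 + 9 − 3) = -27/4, so the P-coordinate is (-27/4)/(-27) = 1/4.
[PSR] = ½·(6·(-1−2) + (13/4)·(2−5) + (-1)·(5−(-1))) = ½·(-18 − 39/4 − 6) = -135/8, so the Q-coordinate is 5/8.
[PQS] = ½·(6·(-4−(-1)) + 3·(-1−5) + (13/4)·(5−(-4))) = ½·(-18 − 18 + 117/4) = -27/8, so the R-coordinate is 1/8.

(1/4, 5/8, 1/8)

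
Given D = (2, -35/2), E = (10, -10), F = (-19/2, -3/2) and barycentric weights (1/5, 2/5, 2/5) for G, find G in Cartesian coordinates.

G = (1/5)·D + (2/5)·E + (2/5)·F.
x-coordinate: (1/5)·2 + (2/5)·10 + (2/5)·(-19/2) = 3/5.
y-coordinate: (1/5)·(-35/2) + (2/5)·(-10) + (2/5)·(-3/2) = -81/10.

(3/5, -81/10)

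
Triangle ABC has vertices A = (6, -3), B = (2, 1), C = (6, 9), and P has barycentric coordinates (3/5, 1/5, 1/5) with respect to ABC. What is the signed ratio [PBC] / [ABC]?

The signed ratio [PBC]/[ABC] equals the barycentric coordinate of P at vertex A, which is 3/5.

3/5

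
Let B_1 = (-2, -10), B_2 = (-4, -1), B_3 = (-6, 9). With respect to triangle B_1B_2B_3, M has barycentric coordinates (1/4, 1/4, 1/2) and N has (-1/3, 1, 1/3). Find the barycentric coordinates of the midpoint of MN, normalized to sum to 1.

(-1/24, 5/8, 5/12)

Since both coordinate triples sum to 1, the midpoint's barycentrics are the componentwise average.
(1/4+-1/3)/2 = -1/24; similarly 5/8 and 5/12.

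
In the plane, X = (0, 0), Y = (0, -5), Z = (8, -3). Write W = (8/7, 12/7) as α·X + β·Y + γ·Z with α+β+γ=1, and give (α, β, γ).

(9/7, -3/7, 1/7)

Signed area of the reference triangle: [XYZ] = ½·(0·(-5−(-3)) + 0·(-3−0) + 8·(0−(-5))) = ½·(0 + 0 + 40) = 20.
[WYZ] = ½·((8/7)·(-5−(-3)) + 0·(-3−(12/7)) + 8·(12/7−(-5))) = ½·(-16/7 + 0 + 376/7) = 180/7, so the X-coordinate is (180/7)/20 = 9/7.
[XWZ] = ½·(0·(12/7−(-3)) + (8/7)·(-3−0) + 8·(0−(12/7))) = ½·(0 − 24/7 − 96/7) = -60/7, so the Y-coordinate is -3/7.
[XYW] = ½·(0·(-5−(12/7)) + 0·(12/7−0) + (8/7)·(0−(-5))) = ½·(0 + 0 + 40/7) = 20/7, so the Z-coordinate is 1/7.
Check: 9/7 − 3/7 + 1/7 = 1.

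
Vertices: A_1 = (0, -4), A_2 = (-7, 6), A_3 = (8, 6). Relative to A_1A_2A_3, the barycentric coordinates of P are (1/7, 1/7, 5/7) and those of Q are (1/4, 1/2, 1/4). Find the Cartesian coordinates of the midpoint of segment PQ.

Barycentric coordinates of the midpoint are the average: (11/56, 9/28, 27/56).
Converting: (11/56)·A_1 + (9/28)·A_2 + (27/56)·A_3 = (45/28, 113/28).

(45/28, 113/28)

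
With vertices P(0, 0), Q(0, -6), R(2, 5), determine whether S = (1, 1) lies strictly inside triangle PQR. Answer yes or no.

yes

Barycentric coordinates of S: (1/4, 1/4, 1/2).
The three coordinates are positive, positive, positive; a point is interior exactly when all three are positive.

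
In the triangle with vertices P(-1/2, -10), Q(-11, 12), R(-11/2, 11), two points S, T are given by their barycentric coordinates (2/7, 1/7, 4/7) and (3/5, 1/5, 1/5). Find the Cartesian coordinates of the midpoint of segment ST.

Barycentric coordinates of the midpoint are the average: (31/70, 6/35, 27/70).
Converting: (31/70)·P + (6/35)·Q + (27/70)·R = (-148/35, 131/70).

(-148/35, 131/70)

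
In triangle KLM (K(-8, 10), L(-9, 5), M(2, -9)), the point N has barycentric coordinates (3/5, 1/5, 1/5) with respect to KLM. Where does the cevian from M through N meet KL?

Line MN meets KL where the M-coordinate vanishes; zeroing N's M-weight and renormalizing leaves K, L-weights 3/5 : 1/5 → (3/4, 1/4).
So J = (3/4)·K + (1/4)·L = (-33/4, 35/4).

(-33/4, 35/4)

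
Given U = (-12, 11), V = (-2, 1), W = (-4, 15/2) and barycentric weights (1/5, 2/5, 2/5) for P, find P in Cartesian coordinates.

(-24/5, 28/5)

P = (1/5)·U + (2/5)·V + (2/5)·W.
x-coordinate: (1/5)·(-12) + (2/5)·(-2) + (2/5)·(-4) = -24/5.
y-coordinate: (1/5)·11 + (2/5)·1 + (2/5)·(15/2) = 28/5.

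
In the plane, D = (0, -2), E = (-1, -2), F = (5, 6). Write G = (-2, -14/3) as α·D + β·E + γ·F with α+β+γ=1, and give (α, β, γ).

(1, 1/3, -1/3)

Signed area of the reference triangle: [DEF] = ½·(0·(-2−6) + (-1)·(6−(-2)) + 5·(-2−(-2))) = ½·(0 − 8 + 0) = -4.
[GEF] = ½·((-2)·(-2−6) + (-1)·(6−(-14/3)) + 5·(-14/3−(-2))) = ½·(16 − 32/3 − 40/3) = -4, so the D-coordinate is (-4)/(-4) = 1.
[DGF] = ½·(0·(-14/3−6) + (-2)·(6−(-2)) + 5·(-2−(-14/3))) = ½·(0 − 16 + 40/3) = -4/3, so the E-coordinate is 1/3.
[DEG] = ½·(0·(-2−(-14/3)) + (-1)·(-14/3−(-2)) + (-2)·(-2−(-2))) = ½·(0 + 8/3 + 0) = 4/3, so the F-coordinate is -1/3.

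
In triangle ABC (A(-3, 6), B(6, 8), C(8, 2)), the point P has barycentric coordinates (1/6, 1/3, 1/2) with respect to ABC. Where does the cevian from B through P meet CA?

Line BP meets CA where the B-coordinate vanishes; zeroing P's B-weight and renormalizing leaves C, A-weights 1/2 : 1/6 → (3/4, 1/4).
So Q = (3/4)·C + (1/4)·A = (21/4, 3).

(21/4, 3)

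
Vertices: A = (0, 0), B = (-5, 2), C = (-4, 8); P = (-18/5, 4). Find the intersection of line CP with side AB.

Barycentric coordinates of P with respect to ABC: (1/5, 2/5, 2/5).
On side AB the C-coordinate is zero; dropping P's C-weight 2/5 and renormalizing the remaining 1/5 : 2/5 gives weights 1/3, 2/3 on A, B.
Q = (1/3)·(0, 0) + (2/3)·(-5, 2) = (-10/3, 4/3).

(-10/3, 4/3)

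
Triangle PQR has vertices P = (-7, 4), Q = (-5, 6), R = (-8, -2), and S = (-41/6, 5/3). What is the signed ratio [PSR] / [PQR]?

1/3

[PQR] = ½·((-7)·(6−(-2)) + (-5)·(-2−4) + (-8)·(4−6)) = ½·(-56 + 30 + 16) = -5.
[PSR] = ½·((-7)·(5/3−(-2)) + (-41/6)·(-2−4) + (-8)·(4−(5/3))) = ½·(-77/3 + 41 − 56/3) = -5/3, so the ratio is (-5/3)/(-5) = 1/3.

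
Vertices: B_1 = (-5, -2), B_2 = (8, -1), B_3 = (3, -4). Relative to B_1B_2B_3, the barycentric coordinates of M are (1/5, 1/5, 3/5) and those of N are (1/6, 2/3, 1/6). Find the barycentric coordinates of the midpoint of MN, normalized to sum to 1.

(11/60, 13/30, 23/60)

Since both coordinate triples sum to 1, the midpoint's barycentrics are the componentwise average.
(1/5+1/6)/2 = 11/60; similarly 13/30 and 23/60.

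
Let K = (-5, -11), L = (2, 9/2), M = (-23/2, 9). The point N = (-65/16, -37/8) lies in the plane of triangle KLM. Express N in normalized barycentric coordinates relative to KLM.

(5/8, 1/4, 1/8)

Signed area of the reference triangle: [KLM] = ½·((-5)·(9/2−9) + 2·(9−(-11)) + (-23/2)·(-11−(9/2))) = ½·(45/2 + 40 + 713/4) = 963/8.
[NLM] = ½·((-65/16)·(9/2−9) + 2·(9−(-37/8)) + (-23/2)·(-37/8−(9/2))) = ½·(585/32 + 109/4 + 1679/16) = 4815/64, so the K-coordinate is (4815/64)/(963/8) = 5/8.
[KNM] = ½·((-5)·(-37/8−9) + (-65/16)·(9−(-11)) + (-23/2)·(-11−(-37/8))) = ½·(545/8 − 325/4 + 1173/16) = 963/32, so the L-coordinate is 1/4.
[KLN] = ½·((-5)·(9/2−(-37/8)) + 2·(-37/8−(-11)) + (-65/16)·(-11−(9/2))) = ½·(-365/8 + 51/4 + 2015/32) = 963/64, so the M-coordinate is 1/8.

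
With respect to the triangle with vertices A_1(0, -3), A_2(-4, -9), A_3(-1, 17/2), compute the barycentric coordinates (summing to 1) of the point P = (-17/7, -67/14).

Signed area of the reference triangle: [A_1A_2A_3] = ½·(0·(-9−(17/2)) + (-4)·(17/2−(-3)) + (-1)·(-3−(-9))) = ½·(0 − 46 − 6) = -26.
[PA_2A_3] = ½·((-17/7)·(-9−(17/2)) + (-4)·(17/2−(-67/14)) + (-1)·(-67/14−(-9))) = ½·(85/2 − 372/7 − 59/14) = -52/7, so the A_1-coordinate is (-52/7)/(-26) = 2/7.
[A_1PA_3] = ½·(0·(-67/14−(17/2)) + (-17/7)·(17/2−(-3)) + (-1)·(-3−(-67/14))) = ½·(0 − 391/14 − 25/14) = -104/7, so the A_2-coordinate is 4/7.
[A_1A_2P] = ½·(0·(-9−(-67/14)) + (-4)·(-67/14−(-3)) + (-17/7)·(-3−(-9))) = ½·(0 + 50/7 − 102/7) = -26/7, so the A_3-coordinate is 1/7.

(2/7, 4/7, 1/7)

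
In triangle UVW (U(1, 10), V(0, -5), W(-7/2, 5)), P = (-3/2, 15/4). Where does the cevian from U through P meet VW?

Barycentric coordinates of P with respect to UVW: (1/4, 1/4, 1/2).
On side VW the U-coordinate is zero; dropping P's U-weight 1/4 and renormalizing the remaining 1/4 : 1/2 gives weights 1/3, 2/3 on V, W.
Q = (1/3)·(0, -5) + (2/3)·(-7/2, 5) = (-7/3, 5/3).

(-7/3, 5/3)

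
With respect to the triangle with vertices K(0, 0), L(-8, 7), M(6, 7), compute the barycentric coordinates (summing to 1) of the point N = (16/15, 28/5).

(1/5, 4/15, 8/15)

Signed area of the reference triangle: [KLM] = ½·(0·(7−7) + (-8)·(7−0) + 6·(0−7)) = ½·(0 − 56 − 42) = -49.
[NLM] = ½·((16/15)·(7−7) + (-8)·(7−(28/5)) + 6·(28/5−7)) = ½·(0 − 56/5 − 42/5) = -49/5, so the K-coordinate is (-49/5)/(-49) = 1/5.
[KNM] = ½·(0·(28/5−7) + (16/15)·(7−0) + 6·(0−(28/5))) = ½·(0 + 112/15 − 168/5) = -196/15, so the L-coordinate is 4/15.
[KLN] = ½·(0·(7−(28/5)) + (-8)·(28/5−0) + (16/15)·(0−7)) = ½·(0 − 224/5 − 112/15) = -392/15, so the M-coordinate is 8/15.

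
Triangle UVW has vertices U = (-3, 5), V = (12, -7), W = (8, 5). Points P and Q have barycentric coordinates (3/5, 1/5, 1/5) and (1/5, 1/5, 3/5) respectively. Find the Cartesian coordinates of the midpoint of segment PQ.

Barycentric coordinates of the midpoint are the average: (2/5, 1/5, 2/5).
Converting: (2/5)·U + (1/5)·V + (2/5)·W = (22/5, 13/5).

(22/5, 13/5)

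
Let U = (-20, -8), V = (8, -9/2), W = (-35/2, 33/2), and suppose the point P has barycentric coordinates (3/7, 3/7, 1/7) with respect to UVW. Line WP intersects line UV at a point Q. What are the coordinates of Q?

(-6, -25/4)

Line WP meets UV where the W-coordinate vanishes; zeroing P's W-weight and renormalizing leaves U, V-weights 3/7 : 3/7 → (1/2, 1/2).
So Q = (1/2)·U + (1/2)·V = (-6, -25/4).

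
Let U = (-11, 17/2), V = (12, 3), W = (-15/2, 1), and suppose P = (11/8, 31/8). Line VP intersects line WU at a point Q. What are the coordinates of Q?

(-37/4, 19/4)

Barycentric coordinates of P with respect to UVW: (1/4, 1/2, 1/4).
On side WU the V-coordinate is zero; dropping P's V-weight 1/2 and renormalizing the remaining 1/4 : 1/4 gives weights 1/2, 1/2 on W, U.
Q = (1/2)·(-15/2, 1) + (1/2)·(-11, 17/2) = (-37/4, 19/4).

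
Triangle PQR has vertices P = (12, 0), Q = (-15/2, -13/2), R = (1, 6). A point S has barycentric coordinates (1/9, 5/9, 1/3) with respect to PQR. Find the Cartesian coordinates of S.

S = (1/9)·P + (5/9)·Q + (1/3)·R.
x-coordinate: (1/9)·12 + (5/9)·(-15/2) + (1/3)·1 = -5/2.
y-coordinate: (1/9)·0 + (5/9)·(-13/2) + (1/3)·6 = -29/18.

(-5/2, -29/18)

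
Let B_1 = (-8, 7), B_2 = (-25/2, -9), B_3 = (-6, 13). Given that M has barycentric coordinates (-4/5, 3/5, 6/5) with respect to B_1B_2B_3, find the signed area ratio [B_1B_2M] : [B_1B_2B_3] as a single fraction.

The signed ratio [B_1B_2M]/[B_1B_2B_3] equals the barycentric coordinate of M at vertex B_3, which is 6/5.

6/5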